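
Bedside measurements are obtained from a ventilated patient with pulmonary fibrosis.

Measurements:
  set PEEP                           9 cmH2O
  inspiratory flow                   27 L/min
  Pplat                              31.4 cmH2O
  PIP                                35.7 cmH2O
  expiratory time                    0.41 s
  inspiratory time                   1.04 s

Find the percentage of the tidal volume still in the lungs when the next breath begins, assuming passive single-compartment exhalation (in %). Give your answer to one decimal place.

Flow: 27 L/min ÷ 60 = 0.45 L/s.
Vt = flow × Ti = 0.45 L/s × 1.04 s × 1000 mL/L = 468.0 mL.
R = (PIP − Pplat)/V̇ = (35.7 − 31.4) / 0.45 = 4.3/0.45 = 9.556 cmH2O·s/L.
C = Vt/(Pplat − PEEP) = 468.0 / (31.4 − 9) = 468.0/22.4 = 20.893 mL/cmH2O.
τ = R × C = 9.556 × 0.02089 L/cmH2O = 0.1996 s.
Fraction remaining at end-expiration = e^(−Te/τ) = e^(−0.41/0.1996) = 0.1282 → 12.82%.

12.8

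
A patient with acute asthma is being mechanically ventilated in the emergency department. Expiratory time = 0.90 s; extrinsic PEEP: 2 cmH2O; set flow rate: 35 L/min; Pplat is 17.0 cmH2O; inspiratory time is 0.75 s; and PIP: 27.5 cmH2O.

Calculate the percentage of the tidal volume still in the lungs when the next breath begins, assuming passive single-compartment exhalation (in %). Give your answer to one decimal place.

Flow: 35 L/min ÷ 60 = 0.5833 L/s.
Vt = flow × Ti = 0.5833 L/s × 0.75 s × 1000 mL/L = 437.48 mL.
R = (PIP − Pplat)/V̇ = (27.5 − 17.0) / 0.5833 = 10.5/0.5833 = 18.001 cmH2O·s/L.
C = Vt/(Pplat − PEEP) = 437.48 / (17.0 − 2) = 437.48/15.0 = 29.165 mL/cmH2O.
τ = R × C = 18.001 × 0.02917 L/cmH2O = 0.5251 s.
Fraction remaining at end-expiration = e^(−Te/τ) = e^(−0.90/0.5251) = 0.1802 → 18.02%.

18.0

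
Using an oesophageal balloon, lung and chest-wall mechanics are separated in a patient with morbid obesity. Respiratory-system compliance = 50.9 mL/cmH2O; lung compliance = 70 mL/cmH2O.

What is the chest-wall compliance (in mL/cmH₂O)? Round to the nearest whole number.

187

1/Ccw = 1/Crs − 1/CL.
1/Ccw = 1/50.9 − 1/70 = 0.005361.
Ccw = 186.53 mL/cmH2O.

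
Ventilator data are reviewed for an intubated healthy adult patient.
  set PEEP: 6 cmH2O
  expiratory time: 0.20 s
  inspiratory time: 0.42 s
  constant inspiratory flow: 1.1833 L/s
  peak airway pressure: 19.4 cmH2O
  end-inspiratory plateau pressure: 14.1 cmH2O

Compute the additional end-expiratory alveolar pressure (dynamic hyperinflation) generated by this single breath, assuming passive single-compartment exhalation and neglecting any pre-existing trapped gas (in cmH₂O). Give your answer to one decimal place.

3.9

Vt = flow × Ti = 1.1833 L/s × 0.42 s × 1000 mL/L = 496.99 mL.
R = (PIP − Pplat)/V̇ = (19.4 − 14.1) / 1.1833 = 5.3/1.1833 = 4.479 cmH2O·s/L.
C = Vt/(Pplat − PEEP) = 496.99 / (14.1 − 6) = 496.99/8.1 = 61.357 mL/cmH2O.
τ = R × C = 4.479 × 0.06136 L/cmH2O = 0.2748 s.
Fraction remaining = e^(−Te/τ) = e^(−0.20/0.2748) = 0.483; trapped volume = 496.99 × 0.483 = 240.05 mL.
Additional alveolar pressure from trapping ≈ V_trapped / C = 240.05 / 61.357 = 3.912 cmH2O.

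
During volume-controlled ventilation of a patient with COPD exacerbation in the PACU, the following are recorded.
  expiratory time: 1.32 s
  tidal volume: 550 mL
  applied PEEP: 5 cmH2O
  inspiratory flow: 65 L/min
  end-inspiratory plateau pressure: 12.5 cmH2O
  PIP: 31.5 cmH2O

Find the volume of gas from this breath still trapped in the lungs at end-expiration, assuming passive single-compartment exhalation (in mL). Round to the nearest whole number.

Flow: 65 L/min ÷ 60 = 1.0833 L/s.
R = (PIP − Pplat)/V̇ = (31.5 − 12.5) / 1.0833 = 19.0/1.0833 = 17.539 cmH2O·s/L.
C = Vt/(Pplat − PEEP) = 550.0 / (12.5 − 5) = 550.0/7.5 = 73.333 mL/cmH2O.
τ = R × C = 17.539 × 0.07333 L/cmH2O = 1.286 s.
Fraction remaining = e^(−Te/τ) = e^(−1.32/1.286) = 0.3583.
Trapped volume = 550.0 × 0.3583 = 197.07 mL.

197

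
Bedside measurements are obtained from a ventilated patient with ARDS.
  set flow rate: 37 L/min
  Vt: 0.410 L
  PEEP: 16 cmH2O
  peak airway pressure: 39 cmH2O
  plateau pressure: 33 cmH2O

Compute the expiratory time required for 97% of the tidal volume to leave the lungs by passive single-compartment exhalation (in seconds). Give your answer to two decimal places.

Flow: 37 L/min ÷ 60 = 0.6167 L/s.
R = (PIP − Pplat)/V̇ = (39 − 33) / 0.6167 = 6.0/0.6167 = 9.729 cmH2O·s/L.
C = Vt/(Pplat − PEEP) = 410.0 / (33 − 16) = 410.0/17.0 = 24.118 mL/cmH2O.
τ = R × C = 9.729 × 0.02412 L/cmH2O = 0.2347 s.
t = −τ·ln(1 − 0.97) = −0.2347·ln(0.03) = 0.823 s.

0.82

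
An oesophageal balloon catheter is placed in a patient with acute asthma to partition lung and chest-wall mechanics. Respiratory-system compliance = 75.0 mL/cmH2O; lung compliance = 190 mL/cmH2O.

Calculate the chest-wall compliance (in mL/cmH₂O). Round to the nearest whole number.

124

1/Ccw = 1/Crs − 1/CL.
1/Ccw = 1/75.0 − 1/190 = 0.00807.
Ccw = 123.92 mL/cmH2O.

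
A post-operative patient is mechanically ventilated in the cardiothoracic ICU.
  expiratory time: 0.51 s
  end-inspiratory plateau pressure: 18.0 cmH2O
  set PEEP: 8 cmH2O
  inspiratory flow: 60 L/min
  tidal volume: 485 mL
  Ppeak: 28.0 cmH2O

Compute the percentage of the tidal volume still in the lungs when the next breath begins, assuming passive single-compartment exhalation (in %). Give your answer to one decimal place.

Flow: 60 L/min ÷ 60 = 1 L/s.
R = (PIP − Pplat)/V̇ = (28.0 − 18.0) / 1 = 10.0/1 = 10.0 cmH2O·s/L.
C = Vt/(Pplat − PEEP) = 485.0 / (18.0 − 8) = 485.0/10.0 = 48.5 mL/cmH2O.
τ = R × C = 10.0 × 0.0485 L/cmH2O = 0.485 s.
Fraction remaining at end-expiration = e^(−Te/τ) = e^(−0.51/0.485) = 0.3494 → 34.94%.

34.9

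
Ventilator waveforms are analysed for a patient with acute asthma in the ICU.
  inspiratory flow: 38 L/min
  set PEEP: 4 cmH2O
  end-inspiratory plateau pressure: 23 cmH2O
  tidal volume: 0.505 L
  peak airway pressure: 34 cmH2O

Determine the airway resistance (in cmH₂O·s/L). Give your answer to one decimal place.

Flow: 38 L/min ÷ 60 = 0.6333 L/s.
Raw = (PIP − Pplat) / flow = (34 − 23) / 0.6333 = 11.0 / 0.6333 = 17.369 cmH2O·s/L.

17.4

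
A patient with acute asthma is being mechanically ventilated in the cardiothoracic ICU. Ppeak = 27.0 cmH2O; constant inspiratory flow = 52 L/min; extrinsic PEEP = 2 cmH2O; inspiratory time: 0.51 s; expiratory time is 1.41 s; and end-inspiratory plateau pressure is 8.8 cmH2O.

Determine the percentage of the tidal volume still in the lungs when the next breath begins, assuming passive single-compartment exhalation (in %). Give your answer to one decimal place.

35.6

Flow: 52 L/min ÷ 60 = 0.8667 L/s.
Vt = flow × Ti = 0.8667 L/s × 0.51 s × 1000 mL/L = 442.02 mL.
R = (PIP − Pplat)/V̇ = (27.0 − 8.8) / 0.8667 = 18.2/0.8667 = 20.999 cmH2O·s/L.
C = Vt/(Pplat − PEEP) = 442.02 / (8.8 − 2) = 442.02/6.8 = 65.003 mL/cmH2O.
τ = R × C = 20.999 × 0.065 L/cmH2O = 1.365 s.
Fraction remaining at end-expiration = e^(−Te/τ) = e^(−1.41/1.365) = 0.3559 → 35.59%.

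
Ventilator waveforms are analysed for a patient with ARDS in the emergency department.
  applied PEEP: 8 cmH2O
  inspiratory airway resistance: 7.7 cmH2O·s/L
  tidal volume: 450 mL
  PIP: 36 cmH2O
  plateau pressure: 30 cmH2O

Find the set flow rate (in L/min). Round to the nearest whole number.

47

flow = (PIP − Pplat) / Raw = (36 − 30) / 7.7 = 0.7792 L/s × 60 = 46.752 L/min.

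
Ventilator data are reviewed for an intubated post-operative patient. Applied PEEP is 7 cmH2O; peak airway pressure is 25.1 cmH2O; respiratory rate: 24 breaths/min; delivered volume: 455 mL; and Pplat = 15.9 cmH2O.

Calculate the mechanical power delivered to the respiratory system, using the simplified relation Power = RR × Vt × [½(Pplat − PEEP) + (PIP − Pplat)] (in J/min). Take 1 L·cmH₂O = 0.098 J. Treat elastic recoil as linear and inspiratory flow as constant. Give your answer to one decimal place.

14.6

Per-breath work = Vt × [½(Pplat−PEEP) + (PIP−Pplat)] = 0.455 × [0.5×8.9 + 9.2] = 0.455 × 13.65 = 6.211 L·cmH2O.
Power = 24 × 6.211 = 149.06 L·cmH2O/min.
× 0.098 J/(L·cmH2O) → 14.608 J/min.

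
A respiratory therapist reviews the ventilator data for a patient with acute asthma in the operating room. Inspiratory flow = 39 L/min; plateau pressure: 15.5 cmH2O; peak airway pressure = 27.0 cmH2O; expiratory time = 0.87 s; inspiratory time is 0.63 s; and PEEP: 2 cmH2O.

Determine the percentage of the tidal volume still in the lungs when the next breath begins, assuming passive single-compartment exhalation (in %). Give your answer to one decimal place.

Flow: 39 L/min ÷ 60 = 0.65 L/s.
Vt = flow × Ti = 0.65 L/s × 0.63 s × 1000 mL/L = 409.5 mL.
R = (PIP − Pplat)/V̇ = (27.0 − 15.5) / 0.65 = 11.5/0.65 = 17.692 cmH2O·s/L.
C = Vt/(Pplat − PEEP) = 409.5 / (15.5 − 2) = 409.5/13.5 = 30.333 mL/cmH2O.
τ = R × C = 17.692 × 0.03033 L/cmH2O = 0.5366 s.
Fraction remaining at end-expiration = e^(−Te/τ) = e^(−0.87/0.5366) = 0.1976 → 19.76%.

19.8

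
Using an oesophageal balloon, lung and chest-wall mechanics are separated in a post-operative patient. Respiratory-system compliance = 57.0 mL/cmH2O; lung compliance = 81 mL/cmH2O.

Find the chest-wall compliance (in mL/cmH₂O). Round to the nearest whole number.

1/Ccw = 1/Crs − 1/CL.
1/Ccw = 1/57.0 − 1/81 = 0.005198.
Ccw = 192.38 mL/cmH2O.

192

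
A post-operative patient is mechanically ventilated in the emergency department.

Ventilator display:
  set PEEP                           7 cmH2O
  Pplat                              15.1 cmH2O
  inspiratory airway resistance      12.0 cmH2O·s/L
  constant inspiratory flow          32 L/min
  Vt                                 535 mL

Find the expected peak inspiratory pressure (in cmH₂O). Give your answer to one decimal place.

21.5

Flow: 32 L/min ÷ 60 = 0.5333 L/s.
PIP = Pplat + Raw × flow = 15.1 + 12.0 × 0.5333 = 15.1 + 6.4 = 21.5 cmH2O.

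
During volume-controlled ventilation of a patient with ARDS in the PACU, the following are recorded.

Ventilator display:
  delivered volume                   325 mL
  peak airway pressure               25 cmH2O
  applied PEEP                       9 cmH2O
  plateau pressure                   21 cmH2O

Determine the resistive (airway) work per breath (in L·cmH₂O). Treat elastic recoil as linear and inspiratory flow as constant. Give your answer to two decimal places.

With constant inspiratory flow the resistive pressure is constant at PIP − Pplat = 25 − 21 = 4.0 cmH2O, so resistive work = 4.0 × 0.325 = 1.3 L·cmH2O.

1.30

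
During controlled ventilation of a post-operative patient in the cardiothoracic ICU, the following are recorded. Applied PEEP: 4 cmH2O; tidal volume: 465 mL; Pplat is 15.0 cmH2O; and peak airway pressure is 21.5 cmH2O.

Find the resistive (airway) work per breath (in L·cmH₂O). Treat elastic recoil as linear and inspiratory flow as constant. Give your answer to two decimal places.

With constant inspiratory flow the resistive pressure is constant at PIP − Pplat = 21.5 − 15.0 = 6.5 cmH2O, so resistive work = 6.5 × 0.465 = 3.023 L·cmH2O.

3.02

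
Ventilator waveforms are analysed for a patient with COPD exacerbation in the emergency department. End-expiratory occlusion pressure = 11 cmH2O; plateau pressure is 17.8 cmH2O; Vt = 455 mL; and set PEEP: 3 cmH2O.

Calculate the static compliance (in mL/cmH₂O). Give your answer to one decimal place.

66.9

End-expiratory occlusion gives total PEEP = 11 cmH2O (intrinsic PEEP = 11 − 3 = 8). Use total PEEP for the elastic gradient.
Cstat = Vt / (Pplat − PEEPtotal) = 455 / (17.8 − 11) = 455 / 6.8 = 66.912 mL/cmH2O.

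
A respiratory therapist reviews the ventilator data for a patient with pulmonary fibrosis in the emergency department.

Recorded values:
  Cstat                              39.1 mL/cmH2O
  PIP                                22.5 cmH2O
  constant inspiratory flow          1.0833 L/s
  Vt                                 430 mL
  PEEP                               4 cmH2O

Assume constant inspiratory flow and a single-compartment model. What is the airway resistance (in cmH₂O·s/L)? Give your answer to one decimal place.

6.9

Equation of motion (constant flow): PIP = Vt/C + R·V̇ + PEEP.
R·V̇ = PIP − Vt/C − PEEP = 22.5 − 430/39.1 − 4 = 22.5 − 10.997 − 4 = 7.503 cmH2O.
R = 7.503 / 1.0833 = 6.926 cmH2O·s/L.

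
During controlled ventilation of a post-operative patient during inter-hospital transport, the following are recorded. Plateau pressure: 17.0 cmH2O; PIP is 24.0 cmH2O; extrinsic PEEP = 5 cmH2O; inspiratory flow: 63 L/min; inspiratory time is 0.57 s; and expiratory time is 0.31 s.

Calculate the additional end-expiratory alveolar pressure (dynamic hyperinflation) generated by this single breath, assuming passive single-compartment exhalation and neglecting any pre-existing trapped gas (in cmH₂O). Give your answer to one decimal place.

4.7

Flow: 63 L/min ÷ 60 = 1.05 L/s.
Vt = flow × Ti = 1.05 L/s × 0.57 s × 1000 mL/L = 598.5 mL.
R = (PIP − Pplat)/V̇ = (24.0 − 17.0) / 1.05 = 7.0/1.05 = 6.667 cmH2O·s/L.
C = Vt/(Pplat − PEEP) = 598.5 / (17.0 − 5) = 598.5/12.0 = 49.875 mL/cmH2O.
τ = R × C = 6.667 × 0.04988 L/cmH2O = 0.3325 s.
Fraction remaining = e^(−Te/τ) = e^(−0.31/0.3325) = 0.3936; trapped volume = 598.5 × 0.3936 = 235.57 mL.
Additional alveolar pressure from trapping ≈ V_trapped / C = 235.57 / 49.875 = 4.723 cmH2O.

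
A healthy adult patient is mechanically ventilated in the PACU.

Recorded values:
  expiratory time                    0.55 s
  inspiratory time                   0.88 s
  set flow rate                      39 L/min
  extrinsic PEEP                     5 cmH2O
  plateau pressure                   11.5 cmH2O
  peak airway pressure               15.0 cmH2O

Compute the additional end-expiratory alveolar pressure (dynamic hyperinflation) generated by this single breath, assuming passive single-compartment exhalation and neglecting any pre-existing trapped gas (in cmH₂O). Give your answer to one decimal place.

2.0

Flow: 39 L/min ÷ 60 = 0.65 L/s.
Vt = flow × Ti = 0.65 L/s × 0.88 s × 1000 mL/L = 572.0 mL.
R = (PIP − Pplat)/V̇ = (15.0 − 11.5) / 0.65 = 3.5/0.65 = 5.385 cmH2O·s/L.
C = Vt/(Pplat − PEEP) = 572.0 / (11.5 − 5) = 572.0/6.5 = 88.0 mL/cmH2O.
τ = R × C = 5.385 × 0.088 L/cmH2O = 0.4739 s.
Fraction remaining = e^(−Te/τ) = e^(−0.55/0.4739) = 0.3133; trapped volume = 572.0 × 0.3133 = 179.21 mL.
Additional alveolar pressure from trapping ≈ V_trapped / C = 179.21 / 88.0 = 2.036 cmH2O.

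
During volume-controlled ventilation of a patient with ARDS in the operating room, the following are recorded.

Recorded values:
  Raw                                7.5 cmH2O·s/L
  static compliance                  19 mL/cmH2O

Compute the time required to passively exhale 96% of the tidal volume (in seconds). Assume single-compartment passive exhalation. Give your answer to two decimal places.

τ = R × C = 7.5 × 19 mL/cmH2O = 7.5 × 0.019 L/cmH2O = 0.1425 s.
Exhaled fraction f = 1 − e^(−t/τ) → t = −τ·ln(1 − f) = −0.1425·ln(0.04) = 0.4587 s.

0.46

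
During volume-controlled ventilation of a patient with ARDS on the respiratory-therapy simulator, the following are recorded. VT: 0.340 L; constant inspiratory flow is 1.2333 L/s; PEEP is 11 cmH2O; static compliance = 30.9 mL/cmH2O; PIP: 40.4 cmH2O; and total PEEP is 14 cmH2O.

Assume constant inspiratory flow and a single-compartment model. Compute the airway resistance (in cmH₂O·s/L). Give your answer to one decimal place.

12.5

Total PEEP = 14 cmH2O (set 11 + intrinsic 3); this is the baseline alveolar pressure.
Equation of motion (constant flow): PIP = Vt/C + R·V̇ + PEEP.
R·V̇ = PIP − Vt/C − PEEP = 40.4 − 340/30.9 − 14 = 40.4 − 11.003 − 14 = 15.397 cmH2O.
R = 15.397 / 1.2333 = 12.484 cmH2O·s/L.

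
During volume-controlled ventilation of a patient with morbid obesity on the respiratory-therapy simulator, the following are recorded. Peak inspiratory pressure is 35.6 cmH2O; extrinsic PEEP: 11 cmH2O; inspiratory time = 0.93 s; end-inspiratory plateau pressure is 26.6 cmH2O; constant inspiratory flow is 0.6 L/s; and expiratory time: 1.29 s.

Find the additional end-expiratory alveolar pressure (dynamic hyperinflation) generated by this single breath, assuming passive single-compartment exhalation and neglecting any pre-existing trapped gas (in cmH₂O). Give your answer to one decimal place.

1.4

Vt = flow × Ti = 0.6 L/s × 0.93 s × 1000 mL/L = 558.0 mL.
R = (PIP − Pplat)/V̇ = (35.6 − 26.6) / 0.6 = 9.0/0.6 = 15.0 cmH2O·s/L.
C = Vt/(Pplat − PEEP) = 558.0 / (26.6 − 11) = 558.0/15.6 = 35.769 mL/cmH2O.
τ = R × C = 15.0 × 0.03577 L/cmH2O = 0.5366 s.
Fraction remaining = e^(−Te/τ) = e^(−1.29/0.5366) = 0.09035; trapped volume = 558.0 × 0.09035 = 50.415 mL.
Additional alveolar pressure from trapping ≈ V_trapped / C = 50.415 / 35.769 = 1.409 cmH2O.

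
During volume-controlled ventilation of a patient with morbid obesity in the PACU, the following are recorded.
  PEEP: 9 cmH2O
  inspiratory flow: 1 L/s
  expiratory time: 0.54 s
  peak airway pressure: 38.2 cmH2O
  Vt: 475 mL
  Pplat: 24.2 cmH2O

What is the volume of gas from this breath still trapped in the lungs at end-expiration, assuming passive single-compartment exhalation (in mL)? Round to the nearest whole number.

R = (PIP − Pplat)/V̇ = (38.2 − 24.2) / 1 = 14.0/1 = 14.0 cmH2O·s/L.
C = Vt/(Pplat − PEEP) = 475.0 / (24.2 − 9) = 475.0/15.2 = 31.25 mL/cmH2O.
τ = R × C = 14.0 × 0.03125 L/cmH2O = 0.4375 s.
Fraction remaining = e^(−Te/τ) = e^(−0.54/0.4375) = 0.291.
Trapped volume = 475.0 × 0.291 = 138.23 mL.

138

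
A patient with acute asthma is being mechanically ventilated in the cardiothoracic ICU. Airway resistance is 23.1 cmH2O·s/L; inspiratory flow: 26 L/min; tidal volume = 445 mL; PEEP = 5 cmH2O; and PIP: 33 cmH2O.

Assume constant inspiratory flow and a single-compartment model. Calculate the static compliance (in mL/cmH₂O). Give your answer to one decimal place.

24.7

Flow: 26 L/min ÷ 60 = 0.4333 L/s.
Equation of motion (constant flow): PIP = Vt/C + R·V̇ + PEEP.
Vt/C = PIP − R·V̇ − PEEP = 33 − 23.1×0.4333 − 5 = 33 − 10.009 − 5 = 17.991 cmH2O.
C = Vt / 17.991 = 445 / 17.991 = 24.735 mL/cmH2O.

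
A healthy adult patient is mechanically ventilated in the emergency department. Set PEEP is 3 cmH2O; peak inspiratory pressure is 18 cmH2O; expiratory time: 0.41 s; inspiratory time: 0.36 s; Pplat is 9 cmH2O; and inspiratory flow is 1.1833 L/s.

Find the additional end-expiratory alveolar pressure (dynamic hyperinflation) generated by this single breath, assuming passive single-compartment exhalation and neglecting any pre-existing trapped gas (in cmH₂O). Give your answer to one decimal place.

2.8

Vt = flow × Ti = 1.1833 L/s × 0.36 s × 1000 mL/L = 425.99 mL.
R = (PIP − Pplat)/V̇ = (18 − 9) / 1.1833 = 9.0/1.1833 = 7.606 cmH2O·s/L.
C = Vt/(Pplat − PEEP) = 425.99 / (9 − 3) = 425.99/6.0 = 70.998 mL/cmH2O.
τ = R × C = 7.606 × 0.071 L/cmH2O = 0.54 s.
Fraction remaining = e^(−Te/τ) = e^(−0.41/0.54) = 0.468; trapped volume = 425.99 × 0.468 = 199.36 mL.
Additional alveolar pressure from trapping ≈ V_trapped / C = 199.36 / 70.998 = 2.808 cmH2O.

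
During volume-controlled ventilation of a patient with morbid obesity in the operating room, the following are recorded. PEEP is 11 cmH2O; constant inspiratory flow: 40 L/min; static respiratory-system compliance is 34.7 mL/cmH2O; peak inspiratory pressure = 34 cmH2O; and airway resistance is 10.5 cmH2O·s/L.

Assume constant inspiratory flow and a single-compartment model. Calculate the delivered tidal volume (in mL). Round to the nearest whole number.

Flow: 40 L/min ÷ 60 = 0.6667 L/s.
Equation of motion (constant flow): PIP = Vt/C + R·V̇ + PEEP.
Vt/C = PIP − R·V̇ − PEEP = 34 − 7.0 − 11 = 16.0 cmH2O.
Vt = C × 16.0 = 34.7 × 16.0 = 555.2 mL.

555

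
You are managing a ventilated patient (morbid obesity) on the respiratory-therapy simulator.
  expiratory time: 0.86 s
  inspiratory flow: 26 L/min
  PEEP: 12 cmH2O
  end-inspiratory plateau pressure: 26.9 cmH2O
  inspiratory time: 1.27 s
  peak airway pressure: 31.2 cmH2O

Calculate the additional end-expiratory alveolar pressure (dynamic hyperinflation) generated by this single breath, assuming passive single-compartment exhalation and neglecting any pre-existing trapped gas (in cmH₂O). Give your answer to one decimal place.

Flow: 26 L/min ÷ 60 = 0.4333 L/s.
Vt = flow × Ti = 0.4333 L/s × 1.27 s × 1000 mL/L = 550.29 mL.
R = (PIP − Pplat)/V̇ = (31.2 − 26.9) / 0.4333 = 4.3/0.4333 = 9.924 cmH2O·s/L.
C = Vt/(Pplat − PEEP) = 550.29 / (26.9 − 12) = 550.29/14.9 = 36.932 mL/cmH2O.
τ = R × C = 9.924 × 0.03693 L/cmH2O = 0.3665 s.
Fraction remaining = e^(−Te/τ) = e^(−0.86/0.3665) = 0.0957; trapped volume = 550.29 × 0.0957 = 52.663 mL.
Additional alveolar pressure from trapping ≈ V_trapped / C = 52.663 / 36.932 = 1.426 cmH2O.

1.4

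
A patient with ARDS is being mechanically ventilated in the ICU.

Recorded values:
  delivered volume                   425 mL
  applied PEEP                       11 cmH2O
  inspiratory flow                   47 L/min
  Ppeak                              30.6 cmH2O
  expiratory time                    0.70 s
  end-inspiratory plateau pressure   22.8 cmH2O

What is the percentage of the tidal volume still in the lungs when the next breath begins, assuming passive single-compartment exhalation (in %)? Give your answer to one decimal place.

14.2

Flow: 47 L/min ÷ 60 = 0.7833 L/s.
R = (PIP − Pplat)/V̇ = (30.6 − 22.8) / 0.7833 = 7.8/0.7833 = 9.958 cmH2O·s/L.
C = Vt/(Pplat − PEEP) = 425.0 / (22.8 − 11) = 425.0/11.8 = 36.017 mL/cmH2O.
τ = R × C = 9.958 × 0.03602 L/cmH2O = 0.3587 s.
Fraction remaining at end-expiration = e^(−Te/τ) = e^(−0.70/0.3587) = 0.1421 → 14.21%.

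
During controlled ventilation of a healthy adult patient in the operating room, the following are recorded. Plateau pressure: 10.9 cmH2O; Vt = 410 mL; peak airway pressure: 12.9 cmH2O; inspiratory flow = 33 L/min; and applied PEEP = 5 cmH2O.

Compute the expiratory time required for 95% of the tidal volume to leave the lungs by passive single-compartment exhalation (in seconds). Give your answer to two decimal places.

0.76

Flow: 33 L/min ÷ 60 = 0.55 L/s.
R = (PIP − Pplat)/V̇ = (12.9 − 10.9) / 0.55 = 2.0/0.55 = 3.636 cmH2O·s/L.
C = Vt/(Pplat − PEEP) = 410.0 / (10.9 − 5) = 410.0/5.9 = 69.492 mL/cmH2O.
τ = R × C = 3.636 × 0.06949 L/cmH2O = 0.2527 s.
t = −τ·ln(1 − 0.95) = −0.2527·ln(0.05) = 0.757 s.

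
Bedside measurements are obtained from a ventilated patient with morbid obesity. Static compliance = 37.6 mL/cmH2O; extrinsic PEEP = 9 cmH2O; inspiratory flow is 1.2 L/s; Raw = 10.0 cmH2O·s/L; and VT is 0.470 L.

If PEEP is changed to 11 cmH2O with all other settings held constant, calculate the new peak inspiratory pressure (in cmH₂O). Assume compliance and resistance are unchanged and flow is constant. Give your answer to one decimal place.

PIP = Vt/C + R·V̇ + PEEP (constant-flow equation of motion).
Only the baseline term changes: ΔPIP = ΔPEEP = 11 − 9 = 2.0 cmH2O.
Original PIP = 470/37.6 + 10.0×1.2 + 9 = 33.5 cmH2O; new PIP = 33.5 + (2.0) = 35.5 cmH2O.

35.5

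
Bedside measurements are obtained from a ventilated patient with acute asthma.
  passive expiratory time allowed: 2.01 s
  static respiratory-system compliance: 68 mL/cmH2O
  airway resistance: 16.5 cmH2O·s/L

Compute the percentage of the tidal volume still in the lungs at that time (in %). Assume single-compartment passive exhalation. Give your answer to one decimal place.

τ = R × C = 16.5 × 68 mL/cmH2O = 16.5 × 0.068 L/cmH2O = 1.122 s.
Passive exhalation: V(t)/V₀ = e^(−t/τ) = e^(−2.01/1.122) = 0.1667.
Fraction remaining = 0.1667 → 16.67%.

16.7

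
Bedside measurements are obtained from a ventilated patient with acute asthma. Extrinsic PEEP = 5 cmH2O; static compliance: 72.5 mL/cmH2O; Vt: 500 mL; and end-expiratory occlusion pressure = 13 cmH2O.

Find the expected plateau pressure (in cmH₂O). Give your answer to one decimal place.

End-expiratory occlusion gives total PEEP = 13 cmH2O (intrinsic PEEP = 13 − 5 = 8). Use total PEEP for the elastic gradient.
Pplat = PEEPtotal + Vt / Cstat = 13 + 500 / 72.5 = 13 + 6.897 = 19.897 cmH2O.

19.9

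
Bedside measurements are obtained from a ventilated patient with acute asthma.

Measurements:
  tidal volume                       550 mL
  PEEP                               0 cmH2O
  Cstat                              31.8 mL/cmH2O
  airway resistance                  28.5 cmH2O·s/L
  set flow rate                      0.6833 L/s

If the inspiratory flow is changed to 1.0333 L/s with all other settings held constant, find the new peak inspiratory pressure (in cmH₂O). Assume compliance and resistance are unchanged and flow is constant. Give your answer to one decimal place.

46.7

PIP = Vt/C + R·V̇ + PEEP (constant-flow equation of motion).
Only the resistive term changes: ΔPIP = R × ΔV̇ = 28.5 × (1.0333 − 0.6833) = 28.5 × 0.35 = 9.975 cmH2O.
Original PIP = 550/31.8 + 28.5×0.6833 + 0 = 36.77 cmH2O; new PIP = 36.77 + (9.975) = 46.745 cmH2O.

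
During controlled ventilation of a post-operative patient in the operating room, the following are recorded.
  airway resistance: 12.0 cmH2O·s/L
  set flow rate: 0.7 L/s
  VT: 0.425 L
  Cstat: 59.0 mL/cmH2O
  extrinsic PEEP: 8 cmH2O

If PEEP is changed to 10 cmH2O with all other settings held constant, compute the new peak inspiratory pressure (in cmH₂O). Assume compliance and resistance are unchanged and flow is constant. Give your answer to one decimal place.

25.6

PIP = Vt/C + R·V̇ + PEEP (constant-flow equation of motion).
Only the baseline term changes: ΔPIP = ΔPEEP = 10 − 8 = 2.0 cmH2O.
Original PIP = 425/59.0 + 12.0×0.7 + 8 = 23.603 cmH2O; new PIP = 23.603 + (2.0) = 25.603 cmH2O.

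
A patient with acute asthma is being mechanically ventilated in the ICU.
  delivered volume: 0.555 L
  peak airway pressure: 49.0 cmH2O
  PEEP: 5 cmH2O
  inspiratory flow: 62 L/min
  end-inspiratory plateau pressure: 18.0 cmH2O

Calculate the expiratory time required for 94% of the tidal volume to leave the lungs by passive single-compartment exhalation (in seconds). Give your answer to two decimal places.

Flow: 62 L/min ÷ 60 = 1.0333 L/s.
R = (PIP − Pplat)/V̇ = (49.0 − 18.0) / 1.0333 = 31.0/1.0333 = 30.001 cmH2O·s/L.
C = Vt/(Pplat − PEEP) = 555.0 / (18.0 − 5) = 555.0/13.0 = 42.692 mL/cmH2O.
τ = R × C = 30.001 × 0.04269 L/cmH2O = 1.281 s.
t = −τ·ln(1 − 0.94) = −1.281·ln(0.06) = 3.604 s.

3.60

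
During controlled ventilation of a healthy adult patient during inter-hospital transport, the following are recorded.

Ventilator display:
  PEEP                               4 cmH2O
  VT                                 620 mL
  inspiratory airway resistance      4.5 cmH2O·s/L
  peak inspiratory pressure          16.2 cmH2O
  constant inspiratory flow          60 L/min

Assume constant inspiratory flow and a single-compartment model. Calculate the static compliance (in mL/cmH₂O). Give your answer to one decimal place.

80.5

Flow: 60 L/min ÷ 60 = 1 L/s.
Equation of motion (constant flow): PIP = Vt/C + R·V̇ + PEEP.
Vt/C = PIP − R·V̇ − PEEP = 16.2 − 4.5×1 − 4 = 16.2 − 4.5 − 4 = 7.7 cmH2O.
C = Vt / 7.7 = 620 / 7.7 = 80.519 mL/cmH2O.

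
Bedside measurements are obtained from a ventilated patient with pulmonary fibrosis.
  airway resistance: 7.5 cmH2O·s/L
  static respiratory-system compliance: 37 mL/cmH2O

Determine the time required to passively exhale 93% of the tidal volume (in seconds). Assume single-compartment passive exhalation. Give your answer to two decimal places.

0.74

τ = R × C = 7.5 × 37 mL/cmH2O = 7.5 × 0.037 L/cmH2O = 0.2775 s.
Exhaled fraction f = 1 − e^(−t/τ) → t = −τ·ln(1 − f) = −0.2775·ln(0.07) = 0.7379 s.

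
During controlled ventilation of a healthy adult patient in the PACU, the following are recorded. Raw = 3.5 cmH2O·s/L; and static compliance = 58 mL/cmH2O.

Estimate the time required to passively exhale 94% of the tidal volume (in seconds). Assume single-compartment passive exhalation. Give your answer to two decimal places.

0.57

τ = R × C = 3.5 × 58 mL/cmH2O = 3.5 × 0.058 L/cmH2O = 0.203 s.
Exhaled fraction f = 1 − e^(−t/τ) → t = −τ·ln(1 − f) = −0.203·ln(0.06) = 0.5711 s.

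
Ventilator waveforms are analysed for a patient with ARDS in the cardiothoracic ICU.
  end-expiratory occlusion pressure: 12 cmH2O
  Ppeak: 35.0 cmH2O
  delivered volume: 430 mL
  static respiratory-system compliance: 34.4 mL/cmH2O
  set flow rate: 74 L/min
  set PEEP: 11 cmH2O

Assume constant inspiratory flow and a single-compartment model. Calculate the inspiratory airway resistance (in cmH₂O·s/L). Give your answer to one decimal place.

Flow: 74 L/min ÷ 60 = 1.2333 L/s.
Total PEEP = 12 cmH2O (set 11 + intrinsic 1); this is the baseline alveolar pressure.
Equation of motion (constant flow): PIP = Vt/C + R·V̇ + PEEP.
R·V̇ = PIP − Vt/C − PEEP = 35.0 − 430/34.4 − 12 = 35.0 − 12.5 − 12 = 10.5 cmH2O.
R = 10.5 / 1.2333 = 8.514 cmH2O·s/L.

8.5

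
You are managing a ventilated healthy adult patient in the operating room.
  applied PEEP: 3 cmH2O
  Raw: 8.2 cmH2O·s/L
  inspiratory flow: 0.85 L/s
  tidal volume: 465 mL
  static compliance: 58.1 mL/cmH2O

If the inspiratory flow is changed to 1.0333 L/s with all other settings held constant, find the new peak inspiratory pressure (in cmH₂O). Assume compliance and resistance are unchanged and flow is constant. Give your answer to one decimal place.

19.5

PIP = Vt/C + R·V̇ + PEEP (constant-flow equation of motion).
Only the resistive term changes: ΔPIP = R × ΔV̇ = 8.2 × (1.0333 − 0.85) = 8.2 × 0.1833 = 1.503 cmH2O.
Original PIP = 465/58.1 + 8.2×0.85 + 3 = 17.973 cmH2O; new PIP = 17.973 + (1.503) = 19.476 cmH2O.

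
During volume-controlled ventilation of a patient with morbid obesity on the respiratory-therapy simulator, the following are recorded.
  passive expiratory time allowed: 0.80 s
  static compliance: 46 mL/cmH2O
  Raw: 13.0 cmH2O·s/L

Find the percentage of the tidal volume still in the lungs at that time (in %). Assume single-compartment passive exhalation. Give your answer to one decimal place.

26.2

τ = R × C = 13.0 × 46 mL/cmH2O = 13.0 × 0.046 L/cmH2O = 0.598 s.
Passive exhalation: V(t)/V₀ = e^(−t/τ) = e^(−0.80/0.598) = 0.2624.
Fraction remaining = 0.2624 → 26.24%.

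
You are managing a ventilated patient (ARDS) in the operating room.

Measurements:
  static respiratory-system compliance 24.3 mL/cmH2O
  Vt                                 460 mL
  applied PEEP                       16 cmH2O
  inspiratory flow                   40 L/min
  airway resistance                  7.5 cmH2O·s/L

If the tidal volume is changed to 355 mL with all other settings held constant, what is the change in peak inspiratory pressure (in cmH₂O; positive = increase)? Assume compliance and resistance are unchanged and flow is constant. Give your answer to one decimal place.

-4.3

PIP = Vt/C + R·V̇ + PEEP (constant-flow equation of motion).
Only the elastic term changes: ΔPIP = ΔVt / C = (355 − 460) / 24.3 = -4.321 cmH2O.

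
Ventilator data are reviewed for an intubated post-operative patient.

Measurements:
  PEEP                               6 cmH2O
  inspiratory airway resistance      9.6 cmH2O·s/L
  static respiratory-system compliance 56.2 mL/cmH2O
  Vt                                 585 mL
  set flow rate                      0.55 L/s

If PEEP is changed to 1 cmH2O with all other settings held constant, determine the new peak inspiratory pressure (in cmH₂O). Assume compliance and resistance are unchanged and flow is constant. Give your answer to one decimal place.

16.7

PIP = Vt/C + R·V̇ + PEEP (constant-flow equation of motion).
Only the baseline term changes: ΔPIP = ΔPEEP = 1 − 6 = -5.0 cmH2O.
Original PIP = 585/56.2 + 9.6×0.55 + 6 = 21.689 cmH2O; new PIP = 21.689 + (-5.0) = 16.689 cmH2O.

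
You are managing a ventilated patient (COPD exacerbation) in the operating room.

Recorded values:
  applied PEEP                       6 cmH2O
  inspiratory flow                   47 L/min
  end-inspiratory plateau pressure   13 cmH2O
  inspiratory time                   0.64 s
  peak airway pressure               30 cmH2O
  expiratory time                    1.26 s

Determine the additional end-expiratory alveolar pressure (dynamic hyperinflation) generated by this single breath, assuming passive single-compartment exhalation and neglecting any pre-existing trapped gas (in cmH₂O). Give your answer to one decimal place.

3.1

Flow: 47 L/min ÷ 60 = 0.7833 L/s.
Vt = flow × Ti = 0.7833 L/s × 0.64 s × 1000 mL/L = 501.31 mL.
R = (PIP − Pplat)/V̇ = (30 − 13) / 0.7833 = 17.0/0.7833 = 21.703 cmH2O·s/L.
C = Vt/(Pplat − PEEP) = 501.31 / (13 − 6) = 501.31/7.0 = 71.616 mL/cmH2O.
τ = R × C = 21.703 × 0.07162 L/cmH2O = 1.554 s.
Fraction remaining = e^(−Te/τ) = e^(−1.26/1.554) = 0.4445; trapped volume = 501.31 × 0.4445 = 222.83 mL.
Additional alveolar pressure from trapping ≈ V_trapped / C = 222.83 / 71.616 = 3.111 cmH2O.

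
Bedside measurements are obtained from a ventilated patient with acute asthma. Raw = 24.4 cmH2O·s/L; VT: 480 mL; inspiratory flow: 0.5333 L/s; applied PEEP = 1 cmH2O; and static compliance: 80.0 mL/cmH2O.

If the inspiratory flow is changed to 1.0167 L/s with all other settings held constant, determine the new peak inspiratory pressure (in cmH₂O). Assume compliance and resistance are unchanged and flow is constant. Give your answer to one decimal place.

31.8

PIP = Vt/C + R·V̇ + PEEP (constant-flow equation of motion).
Only the resistive term changes: ΔPIP = R × ΔV̇ = 24.4 × (1.0167 − 0.5333) = 24.4 × 0.4834 = 11.795 cmH2O.
Original PIP = 480/80.0 + 24.4×0.5333 + 1 = 20.013 cmH2O; new PIP = 20.013 + (11.795) = 31.808 cmH2O.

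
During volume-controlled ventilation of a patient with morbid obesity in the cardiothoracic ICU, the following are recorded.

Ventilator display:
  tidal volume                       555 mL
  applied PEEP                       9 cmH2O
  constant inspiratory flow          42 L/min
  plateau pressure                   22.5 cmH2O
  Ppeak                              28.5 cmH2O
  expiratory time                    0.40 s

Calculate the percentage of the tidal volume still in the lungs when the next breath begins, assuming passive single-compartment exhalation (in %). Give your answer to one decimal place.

32.1

Flow: 42 L/min ÷ 60 = 0.7 L/s.
R = (PIP − Pplat)/V̇ = (28.5 − 22.5) / 0.7 = 6.0/0.7 = 8.571 cmH2O·s/L.
C = Vt/(Pplat − PEEP) = 555.0 / (22.5 − 9) = 555.0/13.5 = 41.111 mL/cmH2O.
τ = R × C = 8.571 × 0.04111 L/cmH2O = 0.3524 s.
Fraction remaining at end-expiration = e^(−Te/τ) = e^(−0.40/0.3524) = 0.3214 → 32.14%.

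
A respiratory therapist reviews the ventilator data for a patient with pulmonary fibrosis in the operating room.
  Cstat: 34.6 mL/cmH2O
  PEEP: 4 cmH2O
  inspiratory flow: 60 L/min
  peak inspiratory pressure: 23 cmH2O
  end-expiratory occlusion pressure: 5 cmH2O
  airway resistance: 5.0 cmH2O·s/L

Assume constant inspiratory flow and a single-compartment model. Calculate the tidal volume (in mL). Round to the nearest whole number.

450

Flow: 60 L/min ÷ 60 = 1 L/s.
Total PEEP = 5 cmH2O (set 4 + intrinsic 1); this is the baseline alveolar pressure.
Equation of motion (constant flow): PIP = Vt/C + R·V̇ + PEEP.
Vt/C = PIP − R·V̇ − PEEP = 23 − 5.0 − 5 = 13.0 cmH2O.
Vt = C × 13.0 = 34.6 × 13.0 = 449.8 mL.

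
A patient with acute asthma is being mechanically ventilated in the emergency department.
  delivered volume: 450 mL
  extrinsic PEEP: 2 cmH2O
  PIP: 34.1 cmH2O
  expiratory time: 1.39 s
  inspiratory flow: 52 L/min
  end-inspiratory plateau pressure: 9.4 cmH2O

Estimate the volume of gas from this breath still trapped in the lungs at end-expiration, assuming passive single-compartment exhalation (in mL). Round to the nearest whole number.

202

Flow: 52 L/min ÷ 60 = 0.8667 L/s.
R = (PIP − Pplat)/V̇ = (34.1 − 9.4) / 0.8667 = 24.7/0.8667 = 28.499 cmH2O·s/L.
C = Vt/(Pplat − PEEP) = 450.0 / (9.4 − 2) = 450.0/7.4 = 60.811 mL/cmH2O.
τ = R × C = 28.499 × 0.06081 L/cmH2O = 1.733 s.
Fraction remaining = e^(−Te/τ) = e^(−1.39/1.733) = 0.4484.
Trapped volume = 450.0 × 0.4484 = 201.78 mL.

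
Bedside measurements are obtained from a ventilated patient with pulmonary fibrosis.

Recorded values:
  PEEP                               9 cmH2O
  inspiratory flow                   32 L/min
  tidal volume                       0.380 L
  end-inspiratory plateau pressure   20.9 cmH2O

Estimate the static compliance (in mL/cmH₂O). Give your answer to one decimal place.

Cstat = Vt / (Pplat − PEEP) = 380 / (20.9 − 9) = 380 / 11.9 = 31.933 mL/cmH2O.

31.9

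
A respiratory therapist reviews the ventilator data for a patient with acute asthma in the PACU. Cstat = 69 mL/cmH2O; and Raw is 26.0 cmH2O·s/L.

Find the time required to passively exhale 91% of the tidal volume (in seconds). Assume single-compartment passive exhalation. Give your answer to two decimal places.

4.32

τ = R × C = 26.0 × 69 mL/cmH2O = 26.0 × 0.069 L/cmH2O = 1.794 s.
Exhaled fraction f = 1 − e^(−t/τ) → t = −τ·ln(1 − f) = −1.794·ln(0.09) = 4.32 s.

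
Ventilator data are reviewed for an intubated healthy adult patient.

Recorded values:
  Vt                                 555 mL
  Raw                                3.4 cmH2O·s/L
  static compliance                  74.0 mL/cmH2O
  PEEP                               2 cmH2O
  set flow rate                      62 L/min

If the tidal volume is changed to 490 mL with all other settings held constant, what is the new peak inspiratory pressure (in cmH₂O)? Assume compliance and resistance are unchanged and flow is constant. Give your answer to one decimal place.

Flow: 62 L/min ÷ 60 = 1.0333 L/s.
PIP = Vt/C + R·V̇ + PEEP (constant-flow equation of motion).
Only the elastic term changes: ΔPIP = ΔVt / C = (490 − 555) / 74.0 = -0.8784 cmH2O.
Original PIP = 555/74.0 + 3.4×1.0333 + 2 = 13.013 cmH2O; new PIP = 13.013 + (-0.8784) = 12.135 cmH2O.

12.1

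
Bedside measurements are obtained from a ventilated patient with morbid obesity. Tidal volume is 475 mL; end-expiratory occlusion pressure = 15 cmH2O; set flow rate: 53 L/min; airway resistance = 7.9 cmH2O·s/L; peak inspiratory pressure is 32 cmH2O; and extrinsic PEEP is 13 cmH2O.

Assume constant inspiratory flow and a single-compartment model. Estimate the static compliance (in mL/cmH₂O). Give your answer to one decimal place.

47.4

Flow: 53 L/min ÷ 60 = 0.8833 L/s.
Total PEEP = 15 cmH2O (set 13 + intrinsic 2); this is the baseline alveolar pressure.
Equation of motion (constant flow): PIP = Vt/C + R·V̇ + PEEP.
Vt/C = PIP − R·V̇ − PEEP = 32 − 7.9×0.8833 − 15 = 32 − 6.978 − 15 = 10.022 cmH2O.
C = Vt / 10.022 = 475 / 10.022 = 47.396 mL/cmH2O.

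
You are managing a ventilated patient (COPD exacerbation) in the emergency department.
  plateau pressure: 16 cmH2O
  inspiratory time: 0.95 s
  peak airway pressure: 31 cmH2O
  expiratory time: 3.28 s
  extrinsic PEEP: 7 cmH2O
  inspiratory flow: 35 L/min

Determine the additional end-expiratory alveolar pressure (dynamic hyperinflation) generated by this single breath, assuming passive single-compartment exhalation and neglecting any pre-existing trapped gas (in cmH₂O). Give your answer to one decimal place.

Flow: 35 L/min ÷ 60 = 0.5833 L/s.
Vt = flow × Ti = 0.5833 L/s × 0.95 s × 1000 mL/L = 554.14 mL.
R = (PIP − Pplat)/V̇ = (31 − 16) / 0.5833 = 15.0/0.5833 = 25.716 cmH2O·s/L.
C = Vt/(Pplat − PEEP) = 554.14 / (16 − 7) = 554.14/9.0 = 61.571 mL/cmH2O.
τ = R × C = 25.716 × 0.06157 L/cmH2O = 1.583 s.
Fraction remaining = e^(−Te/τ) = e^(−3.28/1.583) = 0.1259; trapped volume = 554.14 × 0.1259 = 69.766 mL.
Additional alveolar pressure from trapping ≈ V_trapped / C = 69.766 / 61.571 = 1.133 cmH2O.

1.1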